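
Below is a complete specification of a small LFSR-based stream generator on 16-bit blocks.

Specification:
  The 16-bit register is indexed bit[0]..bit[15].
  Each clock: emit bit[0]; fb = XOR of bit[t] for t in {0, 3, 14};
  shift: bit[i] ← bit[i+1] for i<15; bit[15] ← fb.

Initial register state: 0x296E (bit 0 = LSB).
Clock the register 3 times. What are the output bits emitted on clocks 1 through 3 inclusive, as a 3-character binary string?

011

reg_0 = 0x296E
clock 1: out=0, reg = 0x94B7
clock 2: out=1, reg = 0xCA5B
clock 3: out=1, reg = 0xE52D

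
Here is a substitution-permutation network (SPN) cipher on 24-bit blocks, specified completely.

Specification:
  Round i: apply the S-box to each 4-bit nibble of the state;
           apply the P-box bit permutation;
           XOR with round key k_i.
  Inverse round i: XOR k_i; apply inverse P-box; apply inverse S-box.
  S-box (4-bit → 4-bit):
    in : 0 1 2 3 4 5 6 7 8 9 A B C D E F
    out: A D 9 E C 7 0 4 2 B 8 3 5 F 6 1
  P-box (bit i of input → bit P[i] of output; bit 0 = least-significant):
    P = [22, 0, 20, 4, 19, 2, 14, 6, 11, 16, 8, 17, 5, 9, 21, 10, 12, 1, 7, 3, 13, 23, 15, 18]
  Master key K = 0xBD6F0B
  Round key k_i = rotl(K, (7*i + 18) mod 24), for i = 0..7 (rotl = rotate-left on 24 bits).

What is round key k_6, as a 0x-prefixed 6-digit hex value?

K = 0xBD6F0B
k_0 = rotl(K, (7*0+18) mod 24) = rotl(K, 18) = 0x2EF5BC
k_1 = rotl(K, (7*1+18) mod 24) = rotl(K, 1) = 0x7ADE17
k_2 = rotl(K, (7*2+18) mod 24) = rotl(K, 8) = 0x6F0BBD
k_3 = rotl(K, (7*3+18) mod 24) = rotl(K, 15) = 0x85DEB7
k_4 = rotl(K, (7*4+18) mod 24) = rotl(K, 22) = 0xEF5BC2
k_5 = rotl(K, (7*5+18) mod 24) = rotl(K, 5) = 0xADE177
k_6 = rotl(K, (7*6+18) mod 24) = rotl(K, 12) = 0xF0BBD6

0xF0BBD6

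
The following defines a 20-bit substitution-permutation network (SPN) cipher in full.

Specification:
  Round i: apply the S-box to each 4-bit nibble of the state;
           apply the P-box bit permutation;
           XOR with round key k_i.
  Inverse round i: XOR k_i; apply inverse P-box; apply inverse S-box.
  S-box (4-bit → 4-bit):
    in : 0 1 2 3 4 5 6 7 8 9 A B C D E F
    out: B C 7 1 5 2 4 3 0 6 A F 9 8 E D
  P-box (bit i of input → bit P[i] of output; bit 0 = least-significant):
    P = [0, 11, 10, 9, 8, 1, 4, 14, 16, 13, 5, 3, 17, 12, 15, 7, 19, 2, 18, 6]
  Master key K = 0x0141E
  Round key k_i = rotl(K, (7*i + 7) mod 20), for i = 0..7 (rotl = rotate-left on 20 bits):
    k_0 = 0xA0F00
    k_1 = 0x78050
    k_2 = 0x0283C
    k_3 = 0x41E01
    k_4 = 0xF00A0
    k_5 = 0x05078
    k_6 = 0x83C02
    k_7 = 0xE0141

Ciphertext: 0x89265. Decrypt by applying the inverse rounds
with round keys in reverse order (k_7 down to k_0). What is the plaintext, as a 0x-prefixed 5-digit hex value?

0x77FF1

s_0 = ciphertext = 0x89265
s_1 = InvRound(s_0, k_7) = 0x9263D
s_2 = InvRound(s_1, k_6) = 0x55F90
s_3 = InvRound(s_2, k_5) = 0x1DF3E
s_4 = InvRound(s_3, k_4) = 0x2BDBE
s_5 = InvRound(s_4, k_3) = 0x9FE2C
s_6 = InvRound(s_5, k_2) = 0x39311
s_7 = InvRound(s_6, k_1) = 0x1583C
s_8 = InvRound(s_7, k_0) = 0x77FF1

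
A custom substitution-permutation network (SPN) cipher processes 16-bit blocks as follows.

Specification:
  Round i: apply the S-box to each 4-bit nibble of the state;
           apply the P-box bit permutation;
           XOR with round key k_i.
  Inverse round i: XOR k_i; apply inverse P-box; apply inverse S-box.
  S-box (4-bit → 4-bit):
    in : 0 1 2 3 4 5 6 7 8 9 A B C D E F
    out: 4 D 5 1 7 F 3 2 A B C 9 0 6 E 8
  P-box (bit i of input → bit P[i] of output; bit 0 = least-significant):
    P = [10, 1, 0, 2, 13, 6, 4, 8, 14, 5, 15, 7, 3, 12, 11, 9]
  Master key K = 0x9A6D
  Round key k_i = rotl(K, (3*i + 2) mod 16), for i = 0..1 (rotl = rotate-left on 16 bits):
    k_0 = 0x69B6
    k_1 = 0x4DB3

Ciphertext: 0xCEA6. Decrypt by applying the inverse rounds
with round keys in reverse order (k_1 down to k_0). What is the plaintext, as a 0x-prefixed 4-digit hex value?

s_0 = ciphertext = 0xCEA6
s_1 = InvRound(s_0, k_1) = 0xF0AA
s_2 = InvRound(s_1, k_0) = 0x40AF

0x40AF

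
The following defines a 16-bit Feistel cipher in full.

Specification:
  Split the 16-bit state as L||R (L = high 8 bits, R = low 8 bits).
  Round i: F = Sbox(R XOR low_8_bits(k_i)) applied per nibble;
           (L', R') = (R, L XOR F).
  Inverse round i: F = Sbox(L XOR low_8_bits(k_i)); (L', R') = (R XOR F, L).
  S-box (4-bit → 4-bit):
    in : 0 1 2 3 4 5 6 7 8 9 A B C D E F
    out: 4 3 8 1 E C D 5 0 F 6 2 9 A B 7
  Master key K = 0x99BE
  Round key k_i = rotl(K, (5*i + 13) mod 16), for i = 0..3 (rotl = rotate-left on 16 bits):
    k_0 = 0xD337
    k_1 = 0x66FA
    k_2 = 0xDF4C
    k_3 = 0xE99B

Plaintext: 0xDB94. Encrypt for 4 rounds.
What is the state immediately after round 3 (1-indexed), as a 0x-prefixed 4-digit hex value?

0x70A3

s_0 = plaintext = 0xDB94
s_1 = Round(s_0, k_0) = 0x94BA
s_2 = Round(s_1, k_1) = 0xBA70
s_3 = Round(s_2, k_2) = 0x70A3
s_4 = Round(s_3, k_3) = 0xA360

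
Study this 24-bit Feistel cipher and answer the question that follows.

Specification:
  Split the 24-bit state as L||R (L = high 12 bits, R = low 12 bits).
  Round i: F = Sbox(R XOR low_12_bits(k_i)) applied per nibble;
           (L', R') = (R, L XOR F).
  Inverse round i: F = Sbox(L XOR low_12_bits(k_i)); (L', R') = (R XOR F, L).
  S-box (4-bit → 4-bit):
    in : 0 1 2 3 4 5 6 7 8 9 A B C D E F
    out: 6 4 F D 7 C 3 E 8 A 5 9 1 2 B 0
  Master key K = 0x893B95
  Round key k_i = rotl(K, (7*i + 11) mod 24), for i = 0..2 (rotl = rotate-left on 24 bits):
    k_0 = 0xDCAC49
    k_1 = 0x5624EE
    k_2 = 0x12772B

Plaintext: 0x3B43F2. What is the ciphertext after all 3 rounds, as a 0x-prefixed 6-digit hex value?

s_0 = plaintext = 0x3B43F2
s_1 = Round(s_0, k_0) = 0x3F232D
s_2 = Round(s_1, k_1) = 0x32DDEF
s_3 = Round(s_2, k_2) = 0xDEF63A

0xDEF63A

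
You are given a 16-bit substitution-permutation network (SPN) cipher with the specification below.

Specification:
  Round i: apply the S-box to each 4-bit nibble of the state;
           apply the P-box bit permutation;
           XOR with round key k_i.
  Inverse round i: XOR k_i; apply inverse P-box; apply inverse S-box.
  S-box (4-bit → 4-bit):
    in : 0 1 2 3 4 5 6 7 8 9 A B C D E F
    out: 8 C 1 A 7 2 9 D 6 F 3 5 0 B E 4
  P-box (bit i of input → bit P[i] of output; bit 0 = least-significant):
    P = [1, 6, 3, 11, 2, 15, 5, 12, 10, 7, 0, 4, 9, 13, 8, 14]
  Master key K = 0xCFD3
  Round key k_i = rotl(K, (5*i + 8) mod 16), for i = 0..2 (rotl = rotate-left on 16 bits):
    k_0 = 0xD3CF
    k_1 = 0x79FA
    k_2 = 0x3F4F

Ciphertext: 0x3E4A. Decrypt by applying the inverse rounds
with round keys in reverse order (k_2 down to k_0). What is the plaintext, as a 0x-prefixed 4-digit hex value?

s_0 = ciphertext = 0x3E4A
s_1 = InvRound(s_0, k_2) = 0xFF2C
s_2 = InvRound(s_1, k_1) = 0x2DAA
s_3 = InvRound(s_2, k_0) = 0xDB93

0xDB93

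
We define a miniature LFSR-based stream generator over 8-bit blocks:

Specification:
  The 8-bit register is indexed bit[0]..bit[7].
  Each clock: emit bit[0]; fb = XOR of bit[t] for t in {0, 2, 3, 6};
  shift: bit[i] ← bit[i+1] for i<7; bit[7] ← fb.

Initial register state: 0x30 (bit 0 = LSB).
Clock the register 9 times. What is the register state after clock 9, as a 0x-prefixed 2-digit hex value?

0x19

reg_0 = 0x30
clock 1: out=0, reg = 0x18
clock 2: out=0, reg = 0x8C
clock 3: out=0, reg = 0x46
clock 4: out=0, reg = 0x23
clock 5: out=1, reg = 0x91
clock 6: out=1, reg = 0xC8
clock 7: out=0, reg = 0x64
clock 8: out=0, reg = 0x32
clock 9: out=0, reg = 0x19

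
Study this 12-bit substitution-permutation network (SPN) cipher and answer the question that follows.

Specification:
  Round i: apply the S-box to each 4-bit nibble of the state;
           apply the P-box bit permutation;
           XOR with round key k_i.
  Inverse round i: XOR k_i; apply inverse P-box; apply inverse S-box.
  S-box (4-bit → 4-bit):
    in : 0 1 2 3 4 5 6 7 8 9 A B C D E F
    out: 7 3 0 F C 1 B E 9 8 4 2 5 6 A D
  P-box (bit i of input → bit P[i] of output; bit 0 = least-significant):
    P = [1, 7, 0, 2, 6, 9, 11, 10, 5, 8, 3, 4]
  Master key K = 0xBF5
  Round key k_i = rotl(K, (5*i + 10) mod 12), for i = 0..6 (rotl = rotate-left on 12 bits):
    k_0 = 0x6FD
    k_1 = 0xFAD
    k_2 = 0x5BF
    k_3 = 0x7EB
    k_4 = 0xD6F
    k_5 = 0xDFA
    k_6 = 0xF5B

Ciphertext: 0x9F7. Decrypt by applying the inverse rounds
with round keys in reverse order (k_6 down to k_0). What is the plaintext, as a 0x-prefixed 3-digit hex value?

0x03B

s_0 = ciphertext = 0x9F7
s_1 = InvRound(s_0, k_6) = 0xCEE
s_2 = InvRound(s_1, k_5) = 0xE29
s_3 = InvRound(s_2, k_4) = 0xB18
s_4 = InvRound(s_3, k_3) = 0x8F0
s_5 = InvRound(s_4, k_2) = 0xDFF
s_6 = InvRound(s_5, k_1) = 0x915
s_7 = InvRound(s_6, k_0) = 0x03B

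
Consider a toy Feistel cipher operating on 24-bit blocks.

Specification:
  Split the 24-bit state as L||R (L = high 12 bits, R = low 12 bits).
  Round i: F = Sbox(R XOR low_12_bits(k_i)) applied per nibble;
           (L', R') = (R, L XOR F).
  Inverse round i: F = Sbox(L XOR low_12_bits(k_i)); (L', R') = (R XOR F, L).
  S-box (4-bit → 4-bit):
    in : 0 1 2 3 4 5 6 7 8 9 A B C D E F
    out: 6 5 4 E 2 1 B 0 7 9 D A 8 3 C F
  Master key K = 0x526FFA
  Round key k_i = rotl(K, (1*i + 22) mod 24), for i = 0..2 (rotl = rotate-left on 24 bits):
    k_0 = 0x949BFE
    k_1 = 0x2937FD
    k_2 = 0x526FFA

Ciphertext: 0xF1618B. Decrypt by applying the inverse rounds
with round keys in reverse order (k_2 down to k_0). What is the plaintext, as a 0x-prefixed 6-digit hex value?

s_0 = ciphertext = 0xF1618B
s_1 = InvRound(s_0, k_2) = 0x743F16
s_2 = InvRound(s_1, k_1) = 0x9BA743
s_3 = InvRound(s_2, k_0) = 0x3619BA

0x3619BA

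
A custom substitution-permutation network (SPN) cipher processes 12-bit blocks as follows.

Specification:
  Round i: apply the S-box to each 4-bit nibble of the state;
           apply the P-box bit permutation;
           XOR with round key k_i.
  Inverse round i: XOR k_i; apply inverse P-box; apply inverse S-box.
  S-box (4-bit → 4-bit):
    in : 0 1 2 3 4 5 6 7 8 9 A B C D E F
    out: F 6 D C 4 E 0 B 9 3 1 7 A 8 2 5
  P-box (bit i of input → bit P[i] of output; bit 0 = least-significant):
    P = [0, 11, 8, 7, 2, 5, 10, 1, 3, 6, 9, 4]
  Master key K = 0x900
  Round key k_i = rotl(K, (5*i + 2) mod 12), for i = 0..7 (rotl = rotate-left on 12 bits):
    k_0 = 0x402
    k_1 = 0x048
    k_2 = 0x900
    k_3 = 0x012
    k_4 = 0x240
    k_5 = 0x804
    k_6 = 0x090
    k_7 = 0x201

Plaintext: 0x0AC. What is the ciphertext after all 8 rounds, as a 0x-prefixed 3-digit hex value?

s_0 = plaintext = 0x0AC
s_1 = Round(s_0, k_0) = 0xEDE
s_2 = Round(s_1, k_1) = 0x80A
s_3 = Round(s_2, k_2) = 0xD3F
s_4 = Round(s_3, k_3) = 0x501
s_5 = Round(s_4, k_4) = 0xD36
s_6 = Round(s_5, k_5) = 0xC16
s_7 = Round(s_6, k_6) = 0x4E0
s_8 = Round(s_7, k_7) = 0x9A0

0x9A0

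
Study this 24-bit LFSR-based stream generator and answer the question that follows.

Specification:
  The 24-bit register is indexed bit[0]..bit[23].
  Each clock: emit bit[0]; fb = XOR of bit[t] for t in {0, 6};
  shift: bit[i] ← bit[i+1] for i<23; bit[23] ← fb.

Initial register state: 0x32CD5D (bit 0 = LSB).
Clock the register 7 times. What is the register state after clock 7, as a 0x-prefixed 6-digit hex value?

reg_0 = 0x32CD5D
clock 1: out=1, reg = 0x1966AE
clock 2: out=0, reg = 0x0CB357
clock 3: out=1, reg = 0x0659AB
clock 4: out=1, reg = 0x832CD5
clock 5: out=1, reg = 0x41966A
clock 6: out=0, reg = 0xA0CB35
clock 7: out=1, reg = 0xD0659A

0xD0659A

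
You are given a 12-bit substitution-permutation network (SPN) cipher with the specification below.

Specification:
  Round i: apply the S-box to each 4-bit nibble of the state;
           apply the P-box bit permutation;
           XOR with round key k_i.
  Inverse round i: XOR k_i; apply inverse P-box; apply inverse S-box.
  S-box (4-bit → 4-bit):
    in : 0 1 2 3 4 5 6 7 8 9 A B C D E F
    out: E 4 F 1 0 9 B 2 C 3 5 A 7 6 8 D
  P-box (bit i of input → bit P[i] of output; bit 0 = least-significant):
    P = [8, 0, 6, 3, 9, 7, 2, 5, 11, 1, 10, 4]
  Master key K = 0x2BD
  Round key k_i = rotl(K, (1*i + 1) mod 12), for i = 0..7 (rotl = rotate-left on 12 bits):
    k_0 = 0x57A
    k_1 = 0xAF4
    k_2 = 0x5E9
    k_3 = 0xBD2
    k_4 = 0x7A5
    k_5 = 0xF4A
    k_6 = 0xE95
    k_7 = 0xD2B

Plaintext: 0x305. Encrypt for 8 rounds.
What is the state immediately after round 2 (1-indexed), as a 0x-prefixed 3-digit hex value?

0x77B

s_0 = plaintext = 0x305
s_1 = Round(s_0, k_0) = 0xCD6
s_2 = Round(s_1, k_1) = 0x77B
s_3 = Round(s_2, k_2) = 0x562
s_4 = Round(s_3, k_3) = 0x02B
s_5 = Round(s_4, k_4) = 0x11A
s_6 = Round(s_5, k_5) = 0xA0E
s_7 = Round(s_6, k_6) = 0x239
s_8 = Round(s_7, k_7) = 0x238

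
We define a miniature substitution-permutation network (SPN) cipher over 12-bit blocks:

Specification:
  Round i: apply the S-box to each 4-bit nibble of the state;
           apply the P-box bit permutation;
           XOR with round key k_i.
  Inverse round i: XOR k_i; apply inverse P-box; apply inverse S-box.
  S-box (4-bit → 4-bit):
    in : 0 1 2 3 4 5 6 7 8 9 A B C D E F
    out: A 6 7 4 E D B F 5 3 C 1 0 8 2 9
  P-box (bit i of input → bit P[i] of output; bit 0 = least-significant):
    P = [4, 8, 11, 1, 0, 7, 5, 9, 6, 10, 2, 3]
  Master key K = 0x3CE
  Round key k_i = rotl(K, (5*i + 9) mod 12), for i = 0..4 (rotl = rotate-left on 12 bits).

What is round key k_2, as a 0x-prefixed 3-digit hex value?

K = 0x3CE
k_0 = rotl(K, (5*0+9) mod 12) = rotl(K, 9) = 0xC79
k_1 = rotl(K, (5*1+9) mod 12) = rotl(K, 2) = 0xF38
k_2 = rotl(K, (5*2+9) mod 12) = rotl(K, 7) = 0x71E

0x71E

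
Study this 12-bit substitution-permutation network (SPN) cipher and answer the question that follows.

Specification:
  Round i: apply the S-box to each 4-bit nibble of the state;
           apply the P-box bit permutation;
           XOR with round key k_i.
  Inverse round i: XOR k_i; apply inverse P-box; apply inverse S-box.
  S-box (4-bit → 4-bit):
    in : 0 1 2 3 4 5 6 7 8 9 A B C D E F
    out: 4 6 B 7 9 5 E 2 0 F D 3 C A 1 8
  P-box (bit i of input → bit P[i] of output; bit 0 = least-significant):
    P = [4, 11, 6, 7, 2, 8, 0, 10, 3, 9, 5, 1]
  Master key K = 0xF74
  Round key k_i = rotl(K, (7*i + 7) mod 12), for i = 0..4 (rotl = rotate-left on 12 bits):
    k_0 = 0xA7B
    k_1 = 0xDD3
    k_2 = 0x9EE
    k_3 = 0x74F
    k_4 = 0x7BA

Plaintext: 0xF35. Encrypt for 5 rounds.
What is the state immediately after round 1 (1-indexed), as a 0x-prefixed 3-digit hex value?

s_0 = plaintext = 0xF35
s_1 = Round(s_0, k_0) = 0xB2C
s_2 = Round(s_1, k_1) = 0xA1F
s_3 = Round(s_2, k_2) = 0x845
s_4 = Round(s_3, k_3) = 0x31B
s_5 = Round(s_4, k_4) = 0xC83

0xB2C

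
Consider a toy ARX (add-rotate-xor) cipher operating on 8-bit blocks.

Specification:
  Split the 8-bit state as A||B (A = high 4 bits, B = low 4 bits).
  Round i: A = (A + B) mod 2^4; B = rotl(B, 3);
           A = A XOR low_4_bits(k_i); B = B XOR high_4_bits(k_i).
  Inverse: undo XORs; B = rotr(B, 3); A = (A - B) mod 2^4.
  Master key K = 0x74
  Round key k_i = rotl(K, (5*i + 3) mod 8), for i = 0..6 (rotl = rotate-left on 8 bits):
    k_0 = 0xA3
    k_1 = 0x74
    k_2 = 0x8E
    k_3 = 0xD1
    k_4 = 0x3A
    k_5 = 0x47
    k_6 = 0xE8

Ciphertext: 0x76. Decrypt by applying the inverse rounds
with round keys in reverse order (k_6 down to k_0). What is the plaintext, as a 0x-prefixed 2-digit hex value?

0xA2

s_0 = ciphertext = 0x76
s_1 = InvRound(s_0, k_6) = 0xE1
s_2 = InvRound(s_1, k_5) = 0xFA
s_3 = InvRound(s_2, k_4) = 0x23
s_4 = InvRound(s_3, k_3) = 0x6D
s_5 = InvRound(s_4, k_2) = 0xEA
s_6 = InvRound(s_5, k_1) = 0xFB
s_7 = InvRound(s_6, k_0) = 0xA2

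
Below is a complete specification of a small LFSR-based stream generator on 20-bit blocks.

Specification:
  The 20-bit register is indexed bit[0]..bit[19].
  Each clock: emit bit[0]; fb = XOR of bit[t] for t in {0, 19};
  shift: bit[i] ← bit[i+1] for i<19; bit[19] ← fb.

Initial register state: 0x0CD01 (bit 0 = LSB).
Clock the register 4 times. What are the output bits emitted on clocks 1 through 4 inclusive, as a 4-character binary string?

1000

reg_0 = 0x0CD01
clock 1: out=1, reg = 0x86680
clock 2: out=0, reg = 0xC3340
clock 3: out=0, reg = 0xE19A0
clock 4: out=0, reg = 0xF0CD0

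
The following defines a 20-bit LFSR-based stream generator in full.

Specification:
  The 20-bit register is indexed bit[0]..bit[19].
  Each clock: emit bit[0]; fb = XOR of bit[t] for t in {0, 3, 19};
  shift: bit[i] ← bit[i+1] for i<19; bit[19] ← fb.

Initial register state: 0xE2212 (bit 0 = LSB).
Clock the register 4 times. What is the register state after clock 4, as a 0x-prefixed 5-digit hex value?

0xFE221

reg_0 = 0xE2212
clock 1: out=0, reg = 0xF1109
clock 2: out=1, reg = 0xF8884
clock 3: out=0, reg = 0xFC442
clock 4: out=0, reg = 0xFE221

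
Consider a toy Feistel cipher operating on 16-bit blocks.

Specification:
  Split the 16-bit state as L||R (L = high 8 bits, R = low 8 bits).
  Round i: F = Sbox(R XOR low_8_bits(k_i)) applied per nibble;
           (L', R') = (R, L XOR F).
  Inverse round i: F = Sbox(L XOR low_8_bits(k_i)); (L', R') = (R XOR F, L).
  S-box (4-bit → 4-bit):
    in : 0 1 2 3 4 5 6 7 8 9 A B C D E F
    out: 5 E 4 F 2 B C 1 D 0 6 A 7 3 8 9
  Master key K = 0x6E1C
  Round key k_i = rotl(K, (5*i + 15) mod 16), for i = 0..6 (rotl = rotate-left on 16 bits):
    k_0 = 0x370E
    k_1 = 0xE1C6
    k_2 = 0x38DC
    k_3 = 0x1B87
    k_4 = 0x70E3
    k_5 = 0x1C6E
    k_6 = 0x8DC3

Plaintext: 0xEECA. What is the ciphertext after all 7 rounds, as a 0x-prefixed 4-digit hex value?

0x48F2

s_0 = plaintext = 0xEECA
s_1 = Round(s_0, k_0) = 0xCA9C
s_2 = Round(s_1, k_1) = 0x9C7C
s_3 = Round(s_2, k_2) = 0x7CF9
s_4 = Round(s_3, k_3) = 0xF964
s_5 = Round(s_4, k_4) = 0x6428
s_6 = Round(s_5, k_5) = 0x2848
s_7 = Round(s_6, k_6) = 0x48F2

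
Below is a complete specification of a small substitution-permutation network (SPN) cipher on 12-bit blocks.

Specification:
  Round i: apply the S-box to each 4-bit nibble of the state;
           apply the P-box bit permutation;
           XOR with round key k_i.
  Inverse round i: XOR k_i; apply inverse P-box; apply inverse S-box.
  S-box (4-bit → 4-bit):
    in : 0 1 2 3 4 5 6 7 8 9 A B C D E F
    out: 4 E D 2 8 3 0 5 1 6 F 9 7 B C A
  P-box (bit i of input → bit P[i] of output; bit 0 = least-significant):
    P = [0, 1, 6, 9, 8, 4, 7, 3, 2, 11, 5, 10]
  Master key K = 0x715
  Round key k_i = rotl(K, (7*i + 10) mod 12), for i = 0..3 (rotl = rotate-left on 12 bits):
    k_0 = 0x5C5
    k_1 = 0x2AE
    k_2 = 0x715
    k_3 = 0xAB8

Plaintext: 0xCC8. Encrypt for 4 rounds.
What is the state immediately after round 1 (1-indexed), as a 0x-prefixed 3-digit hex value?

s_0 = plaintext = 0xCC8
s_1 = Round(s_0, k_0) = 0xC70
s_2 = Round(s_1, k_1) = 0xB4A
s_3 = Round(s_2, k_2) = 0x15A
s_4 = Round(s_3, k_3) = 0x5CB

0xC70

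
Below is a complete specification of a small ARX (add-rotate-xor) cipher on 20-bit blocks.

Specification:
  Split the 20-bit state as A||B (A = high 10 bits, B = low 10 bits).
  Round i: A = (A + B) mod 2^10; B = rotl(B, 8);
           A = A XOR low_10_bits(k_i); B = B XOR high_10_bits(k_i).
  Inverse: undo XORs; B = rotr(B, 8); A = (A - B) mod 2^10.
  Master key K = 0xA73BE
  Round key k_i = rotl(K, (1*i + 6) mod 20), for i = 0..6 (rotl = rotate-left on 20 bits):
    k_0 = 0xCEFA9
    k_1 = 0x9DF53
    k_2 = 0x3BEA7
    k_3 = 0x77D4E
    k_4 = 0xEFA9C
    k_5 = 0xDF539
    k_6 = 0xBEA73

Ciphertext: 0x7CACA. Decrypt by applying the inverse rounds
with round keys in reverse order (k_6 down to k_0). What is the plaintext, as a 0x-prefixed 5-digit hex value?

0x3E266

s_0 = ciphertext = 0x7CACA
s_1 = InvRound(s_0, k_6) = 0xB04C0
s_2 = InvRound(s_1, k_5) = 0x406F7
s_3 = InvRound(s_2, k_4) = 0x9E125
s_4 = InvRound(s_3, k_3) = 0xD3BE8
s_5 = InvRound(s_4, k_2) = 0x7281F
s_6 = InvRound(s_5, k_1) = 0x3DDA2
s_7 = InvRound(s_6, k_0) = 0x3E266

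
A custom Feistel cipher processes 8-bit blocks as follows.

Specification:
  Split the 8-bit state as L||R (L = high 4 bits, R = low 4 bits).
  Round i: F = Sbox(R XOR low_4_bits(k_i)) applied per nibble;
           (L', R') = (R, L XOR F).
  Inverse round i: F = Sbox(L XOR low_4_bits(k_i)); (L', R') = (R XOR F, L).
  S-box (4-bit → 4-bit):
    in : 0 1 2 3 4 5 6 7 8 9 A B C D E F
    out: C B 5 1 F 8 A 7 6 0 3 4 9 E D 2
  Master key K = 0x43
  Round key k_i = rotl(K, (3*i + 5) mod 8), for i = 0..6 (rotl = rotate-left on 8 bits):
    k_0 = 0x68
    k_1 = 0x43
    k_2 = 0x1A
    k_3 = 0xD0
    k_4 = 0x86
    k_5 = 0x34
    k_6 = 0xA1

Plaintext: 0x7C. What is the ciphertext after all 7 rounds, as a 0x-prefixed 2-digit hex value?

0xE3

s_0 = plaintext = 0x7C
s_1 = Round(s_0, k_0) = 0xC8
s_2 = Round(s_1, k_1) = 0x88
s_3 = Round(s_2, k_2) = 0x8D
s_4 = Round(s_3, k_3) = 0xD6
s_5 = Round(s_4, k_4) = 0x61
s_6 = Round(s_5, k_5) = 0x1E
s_7 = Round(s_6, k_6) = 0xE3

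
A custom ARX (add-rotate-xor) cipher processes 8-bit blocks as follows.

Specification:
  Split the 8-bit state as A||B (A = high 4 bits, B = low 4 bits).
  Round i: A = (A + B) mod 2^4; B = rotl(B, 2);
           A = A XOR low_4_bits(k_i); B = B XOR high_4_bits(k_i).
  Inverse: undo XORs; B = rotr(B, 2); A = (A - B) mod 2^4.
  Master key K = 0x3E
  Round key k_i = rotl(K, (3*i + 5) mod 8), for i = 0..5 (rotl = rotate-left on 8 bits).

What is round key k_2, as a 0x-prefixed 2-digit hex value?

K = 0x3E
k_0 = rotl(K, (3*0+5) mod 8) = rotl(K, 5) = 0xC7
k_1 = rotl(K, (3*1+5) mod 8) = rotl(K, 0) = 0x3E
k_2 = rotl(K, (3*2+5) mod 8) = rotl(K, 3) = 0xF1

0xF1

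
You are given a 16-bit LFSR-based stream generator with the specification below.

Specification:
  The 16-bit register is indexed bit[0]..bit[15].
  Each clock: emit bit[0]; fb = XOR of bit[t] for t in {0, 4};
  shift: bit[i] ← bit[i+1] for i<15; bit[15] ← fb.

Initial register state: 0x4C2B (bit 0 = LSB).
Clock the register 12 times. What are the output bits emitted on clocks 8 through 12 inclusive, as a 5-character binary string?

reg_0 = 0x4C2B
clock 1: out=1, reg = 0xA615
clock 2: out=1, reg = 0x530A
clock 3: out=0, reg = 0x2985
clock 4: out=1, reg = 0x94C2
clock 5: out=0, reg = 0x4A61
clock 6: out=1, reg = 0xA530
clock 7: out=0, reg = 0xD298
clock 8: out=0, reg = 0xE94C
clock 9: out=0, reg = 0x74A6
clock 10: out=0, reg = 0x3A53
clock 11: out=1, reg = 0x1D29
clock 12: out=1, reg = 0x8E94

00011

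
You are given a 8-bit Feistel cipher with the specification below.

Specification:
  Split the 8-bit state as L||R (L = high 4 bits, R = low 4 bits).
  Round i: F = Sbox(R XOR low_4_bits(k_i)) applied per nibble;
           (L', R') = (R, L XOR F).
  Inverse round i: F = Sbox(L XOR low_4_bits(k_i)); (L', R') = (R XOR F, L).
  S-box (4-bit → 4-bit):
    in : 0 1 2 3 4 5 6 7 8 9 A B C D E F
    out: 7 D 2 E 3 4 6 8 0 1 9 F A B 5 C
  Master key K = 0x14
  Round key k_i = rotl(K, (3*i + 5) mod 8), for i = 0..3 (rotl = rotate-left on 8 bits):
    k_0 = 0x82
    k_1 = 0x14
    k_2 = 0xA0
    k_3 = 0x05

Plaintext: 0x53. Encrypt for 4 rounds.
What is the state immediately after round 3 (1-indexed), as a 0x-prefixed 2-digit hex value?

s_0 = plaintext = 0x53
s_1 = Round(s_0, k_0) = 0x38
s_2 = Round(s_1, k_1) = 0x89
s_3 = Round(s_2, k_2) = 0x99
s_4 = Round(s_3, k_3) = 0x93

0x99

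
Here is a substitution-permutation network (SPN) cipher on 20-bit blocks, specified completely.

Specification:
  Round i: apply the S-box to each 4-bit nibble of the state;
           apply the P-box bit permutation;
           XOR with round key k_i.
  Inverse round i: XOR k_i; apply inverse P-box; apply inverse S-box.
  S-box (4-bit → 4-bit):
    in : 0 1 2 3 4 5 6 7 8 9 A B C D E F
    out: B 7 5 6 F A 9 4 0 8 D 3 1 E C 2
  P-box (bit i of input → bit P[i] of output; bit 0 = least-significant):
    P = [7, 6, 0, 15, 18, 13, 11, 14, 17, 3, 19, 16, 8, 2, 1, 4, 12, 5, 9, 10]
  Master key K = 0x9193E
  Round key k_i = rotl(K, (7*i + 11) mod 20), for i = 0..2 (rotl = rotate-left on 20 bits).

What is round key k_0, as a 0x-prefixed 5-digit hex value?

0x9F48C

K = 0x9193E
k_0 = rotl(K, (7*0+11) mod 20) = rotl(K, 11) = 0x9F48C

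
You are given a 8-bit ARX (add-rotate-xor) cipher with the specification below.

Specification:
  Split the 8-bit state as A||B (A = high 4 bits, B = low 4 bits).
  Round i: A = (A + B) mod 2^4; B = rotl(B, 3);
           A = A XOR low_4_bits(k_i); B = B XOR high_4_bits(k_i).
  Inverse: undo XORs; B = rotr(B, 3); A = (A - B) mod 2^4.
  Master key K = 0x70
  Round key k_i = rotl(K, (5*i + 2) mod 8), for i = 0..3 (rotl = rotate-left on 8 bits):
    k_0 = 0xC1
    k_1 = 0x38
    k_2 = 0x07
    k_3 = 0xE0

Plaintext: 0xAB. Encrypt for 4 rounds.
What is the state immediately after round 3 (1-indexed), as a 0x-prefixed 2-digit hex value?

0xFD

s_0 = plaintext = 0xAB
s_1 = Round(s_0, k_0) = 0x41
s_2 = Round(s_1, k_1) = 0xDB
s_3 = Round(s_2, k_2) = 0xFD
s_4 = Round(s_3, k_3) = 0xC0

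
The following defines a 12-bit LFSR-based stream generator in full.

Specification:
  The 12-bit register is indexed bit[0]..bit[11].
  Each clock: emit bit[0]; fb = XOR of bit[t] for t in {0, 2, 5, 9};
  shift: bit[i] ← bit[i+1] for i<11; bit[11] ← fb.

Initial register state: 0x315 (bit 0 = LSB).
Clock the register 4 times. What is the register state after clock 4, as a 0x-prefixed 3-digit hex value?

reg_0 = 0x315
clock 1: out=1, reg = 0x98A
clock 2: out=0, reg = 0x4C5
clock 3: out=1, reg = 0x262
clock 4: out=0, reg = 0x131

0x131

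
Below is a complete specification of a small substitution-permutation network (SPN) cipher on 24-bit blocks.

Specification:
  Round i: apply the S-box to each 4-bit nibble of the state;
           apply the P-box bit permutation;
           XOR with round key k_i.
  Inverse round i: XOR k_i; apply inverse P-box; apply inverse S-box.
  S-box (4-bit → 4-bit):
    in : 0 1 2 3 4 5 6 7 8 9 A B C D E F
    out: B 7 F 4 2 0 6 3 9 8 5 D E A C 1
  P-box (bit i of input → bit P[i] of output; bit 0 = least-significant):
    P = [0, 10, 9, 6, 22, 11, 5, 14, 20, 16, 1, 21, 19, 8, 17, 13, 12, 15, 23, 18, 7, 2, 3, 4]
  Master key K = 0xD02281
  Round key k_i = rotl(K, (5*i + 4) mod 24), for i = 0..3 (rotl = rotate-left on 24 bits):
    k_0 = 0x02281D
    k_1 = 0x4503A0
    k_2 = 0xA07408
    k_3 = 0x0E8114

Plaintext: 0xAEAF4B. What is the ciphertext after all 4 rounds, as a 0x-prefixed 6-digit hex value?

0xB37273

s_0 = plaintext = 0xAEAF4B
s_1 = Round(s_0, k_0) = 0x9C22D4
s_2 = Round(s_1, k_1) = 0xFAEEB2
s_3 = Round(s_2, k_2) = 0x4202EB
s_4 = Round(s_3, k_3) = 0xB37273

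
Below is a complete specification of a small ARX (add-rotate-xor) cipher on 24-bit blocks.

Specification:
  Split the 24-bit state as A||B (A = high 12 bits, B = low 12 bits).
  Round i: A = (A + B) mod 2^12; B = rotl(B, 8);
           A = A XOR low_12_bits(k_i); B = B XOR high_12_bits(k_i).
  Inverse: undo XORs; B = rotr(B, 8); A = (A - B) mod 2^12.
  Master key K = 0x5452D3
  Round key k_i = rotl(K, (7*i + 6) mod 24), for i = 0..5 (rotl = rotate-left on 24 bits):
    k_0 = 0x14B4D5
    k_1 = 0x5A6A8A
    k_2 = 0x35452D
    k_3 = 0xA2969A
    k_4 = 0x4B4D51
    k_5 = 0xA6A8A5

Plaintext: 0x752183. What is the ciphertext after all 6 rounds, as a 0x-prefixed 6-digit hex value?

0xAA3C87

s_0 = plaintext = 0x752183
s_1 = Round(s_0, k_0) = 0xC00253
s_2 = Round(s_1, k_1) = 0x4D9683
s_3 = Round(s_2, k_2) = 0xE7103C
s_4 = Round(s_3, k_3) = 0x83762A
s_5 = Round(s_4, k_4) = 0x330ED6
s_6 = Round(s_5, k_5) = 0xAA3C87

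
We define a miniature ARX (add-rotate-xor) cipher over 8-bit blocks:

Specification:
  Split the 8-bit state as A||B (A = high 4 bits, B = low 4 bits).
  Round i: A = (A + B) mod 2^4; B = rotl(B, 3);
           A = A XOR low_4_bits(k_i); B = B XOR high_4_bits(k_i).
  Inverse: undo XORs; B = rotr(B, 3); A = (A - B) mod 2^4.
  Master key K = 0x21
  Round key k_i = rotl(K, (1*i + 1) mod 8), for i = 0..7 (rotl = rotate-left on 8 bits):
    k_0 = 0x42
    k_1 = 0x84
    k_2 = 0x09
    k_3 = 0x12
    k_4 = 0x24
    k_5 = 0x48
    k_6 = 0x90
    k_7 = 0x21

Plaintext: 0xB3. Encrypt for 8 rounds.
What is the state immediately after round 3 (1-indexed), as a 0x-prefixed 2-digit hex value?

s_0 = plaintext = 0xB3
s_1 = Round(s_0, k_0) = 0xCD
s_2 = Round(s_1, k_1) = 0xD6
s_3 = Round(s_2, k_2) = 0xA3
s_4 = Round(s_3, k_3) = 0xF8
s_5 = Round(s_4, k_4) = 0x36
s_6 = Round(s_5, k_5) = 0x17
s_7 = Round(s_6, k_6) = 0x82
s_8 = Round(s_7, k_7) = 0xB3

0xA3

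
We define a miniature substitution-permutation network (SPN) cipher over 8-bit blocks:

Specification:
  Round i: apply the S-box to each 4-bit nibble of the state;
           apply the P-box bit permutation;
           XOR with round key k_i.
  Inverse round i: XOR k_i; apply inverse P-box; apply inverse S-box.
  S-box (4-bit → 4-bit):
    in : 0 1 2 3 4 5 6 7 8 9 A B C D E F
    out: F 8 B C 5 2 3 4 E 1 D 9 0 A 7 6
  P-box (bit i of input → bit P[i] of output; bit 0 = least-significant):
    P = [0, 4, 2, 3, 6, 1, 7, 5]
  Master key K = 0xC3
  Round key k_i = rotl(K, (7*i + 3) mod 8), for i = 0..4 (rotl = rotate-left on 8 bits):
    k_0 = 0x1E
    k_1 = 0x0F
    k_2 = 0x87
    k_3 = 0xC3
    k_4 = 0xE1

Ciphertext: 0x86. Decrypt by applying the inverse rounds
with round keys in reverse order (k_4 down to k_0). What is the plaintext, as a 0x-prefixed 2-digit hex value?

s_0 = ciphertext = 0x86
s_1 = InvRound(s_0, k_4) = 0x24
s_2 = InvRound(s_1, k_3) = 0x04
s_3 = InvRound(s_2, k_2) = 0xF9
s_4 = InvRound(s_3, k_1) = 0x0F
s_5 = InvRound(s_4, k_0) = 0xC6

0xC6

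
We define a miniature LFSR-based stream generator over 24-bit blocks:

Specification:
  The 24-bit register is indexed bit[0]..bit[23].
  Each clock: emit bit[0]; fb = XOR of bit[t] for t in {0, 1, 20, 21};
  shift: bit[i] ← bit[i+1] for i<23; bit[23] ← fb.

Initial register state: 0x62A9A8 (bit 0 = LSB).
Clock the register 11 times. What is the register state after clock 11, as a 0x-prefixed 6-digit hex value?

0x0C2C55

reg_0 = 0x62A9A8
clock 1: out=0, reg = 0xB154D4
clock 2: out=0, reg = 0x58AA6A
clock 3: out=0, reg = 0x2C5535
clock 4: out=1, reg = 0x162A9A
clock 5: out=0, reg = 0x0B154D
clock 6: out=1, reg = 0x858AA6
clock 7: out=0, reg = 0xC2C553
clock 8: out=1, reg = 0x6162A9
clock 9: out=1, reg = 0x30B154
clock 10: out=0, reg = 0x1858AA
clock 11: out=0, reg = 0x0C2C55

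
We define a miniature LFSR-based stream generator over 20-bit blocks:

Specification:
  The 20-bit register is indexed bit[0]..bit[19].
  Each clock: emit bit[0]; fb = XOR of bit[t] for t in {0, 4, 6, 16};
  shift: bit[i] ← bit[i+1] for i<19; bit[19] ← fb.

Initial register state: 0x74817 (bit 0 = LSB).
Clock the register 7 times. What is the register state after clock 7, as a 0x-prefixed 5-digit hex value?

0x42E90

reg_0 = 0x74817
clock 1: out=1, reg = 0xBA40B
clock 2: out=1, reg = 0x5D205
clock 3: out=1, reg = 0x2E902
clock 4: out=0, reg = 0x17481
clock 5: out=1, reg = 0x0BA40
clock 6: out=0, reg = 0x85D20
clock 7: out=0, reg = 0x42E90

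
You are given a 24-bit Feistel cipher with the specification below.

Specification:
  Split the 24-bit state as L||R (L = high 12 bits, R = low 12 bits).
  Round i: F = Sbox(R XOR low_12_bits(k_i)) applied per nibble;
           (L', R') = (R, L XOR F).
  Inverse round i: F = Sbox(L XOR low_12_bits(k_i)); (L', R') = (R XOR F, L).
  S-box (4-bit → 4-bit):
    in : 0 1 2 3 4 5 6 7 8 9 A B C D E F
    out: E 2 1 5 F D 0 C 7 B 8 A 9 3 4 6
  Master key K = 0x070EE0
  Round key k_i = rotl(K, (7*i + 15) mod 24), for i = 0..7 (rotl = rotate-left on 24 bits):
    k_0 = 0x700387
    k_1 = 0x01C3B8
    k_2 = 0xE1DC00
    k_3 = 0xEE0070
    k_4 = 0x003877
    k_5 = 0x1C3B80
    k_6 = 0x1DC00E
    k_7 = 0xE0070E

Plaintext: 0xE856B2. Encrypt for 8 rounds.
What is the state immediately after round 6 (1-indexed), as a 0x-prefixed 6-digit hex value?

0x76A816

s_0 = plaintext = 0xE856B2
s_1 = Round(s_0, k_0) = 0x6B23D8
s_2 = Round(s_1, k_1) = 0x3D88BC
s_3 = Round(s_2, k_2) = 0x8BCC71
s_4 = Round(s_3, k_3) = 0xC7115E
s_5 = Round(s_4, k_4) = 0x15E76A
s_6 = Round(s_5, k_5) = 0x76A816
s_7 = Round(s_6, k_6) = 0x81604D
s_8 = Round(s_7, k_7) = 0x04D4E3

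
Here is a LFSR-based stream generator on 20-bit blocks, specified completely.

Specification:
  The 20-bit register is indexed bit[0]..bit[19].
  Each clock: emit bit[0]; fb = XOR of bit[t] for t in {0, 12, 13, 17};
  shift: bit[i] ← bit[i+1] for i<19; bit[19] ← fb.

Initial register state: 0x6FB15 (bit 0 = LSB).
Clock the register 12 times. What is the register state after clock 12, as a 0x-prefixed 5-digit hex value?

0x7BE6F

reg_0 = 0x6FB15
clock 1: out=1, reg = 0x37D8A
clock 2: out=0, reg = 0x9BEC5
clock 3: out=1, reg = 0xCDF62
clock 4: out=0, reg = 0xE6FB1
clock 5: out=1, reg = 0xF37D8
clock 6: out=0, reg = 0xF9BEC
clock 7: out=0, reg = 0x7CDF6
clock 8: out=0, reg = 0xBE6FB
clock 9: out=1, reg = 0xDF37D
clock 10: out=1, reg = 0xEF9BE
clock 11: out=0, reg = 0xF7CDF
clock 12: out=1, reg = 0x7BE6F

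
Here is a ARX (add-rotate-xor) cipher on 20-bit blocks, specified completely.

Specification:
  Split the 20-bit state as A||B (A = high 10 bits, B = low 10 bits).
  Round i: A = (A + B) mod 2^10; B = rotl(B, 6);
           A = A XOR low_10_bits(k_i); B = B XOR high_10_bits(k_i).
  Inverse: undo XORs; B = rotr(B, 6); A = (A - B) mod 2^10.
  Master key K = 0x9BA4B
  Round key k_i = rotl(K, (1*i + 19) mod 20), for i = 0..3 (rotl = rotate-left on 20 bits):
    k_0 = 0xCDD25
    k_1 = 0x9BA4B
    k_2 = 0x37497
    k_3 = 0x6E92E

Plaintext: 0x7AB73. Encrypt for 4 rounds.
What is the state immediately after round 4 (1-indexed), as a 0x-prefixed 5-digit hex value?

s_0 = plaintext = 0x7AB73
s_1 = Round(s_0, k_0) = 0x1E3C0
s_2 = Round(s_1, k_1) = 0x9CE52
s_3 = Round(s_2, k_2) = 0x14878
s_4 = Round(s_3, k_3) = 0x793BD

0x793BD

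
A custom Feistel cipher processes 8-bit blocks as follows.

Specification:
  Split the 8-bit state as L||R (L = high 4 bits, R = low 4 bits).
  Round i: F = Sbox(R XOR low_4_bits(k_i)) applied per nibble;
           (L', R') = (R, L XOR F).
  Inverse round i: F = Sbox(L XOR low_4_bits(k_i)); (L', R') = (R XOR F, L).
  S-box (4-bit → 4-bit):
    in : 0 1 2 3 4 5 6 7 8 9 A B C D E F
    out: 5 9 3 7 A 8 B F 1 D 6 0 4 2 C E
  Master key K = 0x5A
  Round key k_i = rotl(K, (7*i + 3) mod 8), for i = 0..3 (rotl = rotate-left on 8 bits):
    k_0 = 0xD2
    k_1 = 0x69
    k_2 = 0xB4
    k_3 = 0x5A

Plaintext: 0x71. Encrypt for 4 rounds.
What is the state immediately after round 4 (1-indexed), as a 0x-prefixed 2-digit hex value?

s_0 = plaintext = 0x71
s_1 = Round(s_0, k_0) = 0x10
s_2 = Round(s_1, k_1) = 0x0C
s_3 = Round(s_2, k_2) = 0xC1
s_4 = Round(s_3, k_3) = 0x1C

0x1C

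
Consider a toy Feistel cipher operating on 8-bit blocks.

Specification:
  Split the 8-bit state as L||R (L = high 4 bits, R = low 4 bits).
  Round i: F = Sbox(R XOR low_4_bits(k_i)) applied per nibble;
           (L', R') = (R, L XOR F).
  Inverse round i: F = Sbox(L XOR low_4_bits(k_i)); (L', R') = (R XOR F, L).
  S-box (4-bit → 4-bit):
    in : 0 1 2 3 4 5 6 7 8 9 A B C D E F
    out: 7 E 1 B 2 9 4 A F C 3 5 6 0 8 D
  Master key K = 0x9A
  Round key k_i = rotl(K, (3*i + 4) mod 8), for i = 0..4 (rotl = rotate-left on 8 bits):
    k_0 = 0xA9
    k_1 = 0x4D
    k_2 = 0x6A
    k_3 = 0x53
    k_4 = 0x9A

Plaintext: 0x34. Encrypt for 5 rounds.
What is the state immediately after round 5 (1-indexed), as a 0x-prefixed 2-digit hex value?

0xE5

s_0 = plaintext = 0x34
s_1 = Round(s_0, k_0) = 0x43
s_2 = Round(s_1, k_1) = 0x3C
s_3 = Round(s_2, k_2) = 0xC7
s_4 = Round(s_3, k_3) = 0x7E
s_5 = Round(s_4, k_4) = 0xE5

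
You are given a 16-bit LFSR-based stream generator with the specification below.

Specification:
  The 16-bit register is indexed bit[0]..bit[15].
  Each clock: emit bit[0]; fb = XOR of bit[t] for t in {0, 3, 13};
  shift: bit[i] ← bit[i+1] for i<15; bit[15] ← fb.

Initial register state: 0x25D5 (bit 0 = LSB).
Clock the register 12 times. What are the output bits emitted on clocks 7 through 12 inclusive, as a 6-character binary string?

111010

reg_0 = 0x25D5
clock 1: out=1, reg = 0x12EA
clock 2: out=0, reg = 0x8975
clock 3: out=1, reg = 0xC4BA
clock 4: out=0, reg = 0xE25D
clock 5: out=1, reg = 0xF12E
clock 6: out=0, reg = 0x7897
clock 7: out=1, reg = 0x3C4B
clock 8: out=1, reg = 0x9E25
clock 9: out=1, reg = 0xCF12
clock 10: out=0, reg = 0x6789
clock 11: out=1, reg = 0xB3C4
clock 12: out=0, reg = 0xD9E2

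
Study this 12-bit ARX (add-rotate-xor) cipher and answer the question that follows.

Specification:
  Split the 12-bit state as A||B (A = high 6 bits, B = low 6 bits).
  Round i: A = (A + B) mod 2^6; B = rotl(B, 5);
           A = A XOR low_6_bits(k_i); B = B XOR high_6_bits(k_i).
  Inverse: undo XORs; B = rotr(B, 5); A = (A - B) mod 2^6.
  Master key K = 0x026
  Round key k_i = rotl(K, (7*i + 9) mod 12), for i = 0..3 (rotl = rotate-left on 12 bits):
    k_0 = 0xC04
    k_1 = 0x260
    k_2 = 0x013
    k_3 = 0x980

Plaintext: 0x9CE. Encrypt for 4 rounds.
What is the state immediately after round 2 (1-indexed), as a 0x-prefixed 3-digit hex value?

0x232

s_0 = plaintext = 0x9CE
s_1 = Round(s_0, k_0) = 0xC77
s_2 = Round(s_1, k_1) = 0x232
s_3 = Round(s_2, k_2) = 0xA59
s_4 = Round(s_3, k_3) = 0x08A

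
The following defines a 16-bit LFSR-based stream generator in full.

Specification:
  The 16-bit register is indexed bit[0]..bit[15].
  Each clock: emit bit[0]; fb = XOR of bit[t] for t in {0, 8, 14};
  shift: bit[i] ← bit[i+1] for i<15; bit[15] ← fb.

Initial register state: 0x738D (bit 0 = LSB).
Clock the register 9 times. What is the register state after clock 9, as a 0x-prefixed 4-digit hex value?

reg_0 = 0x738D
clock 1: out=1, reg = 0xB9C6
clock 2: out=0, reg = 0xDCE3
clock 3: out=1, reg = 0x6E71
clock 4: out=1, reg = 0x3738
clock 5: out=0, reg = 0x9B9C
clock 6: out=0, reg = 0xCDCE
clock 7: out=0, reg = 0x66E7
clock 8: out=1, reg = 0x3373
clock 9: out=1, reg = 0x19B9

0x19B9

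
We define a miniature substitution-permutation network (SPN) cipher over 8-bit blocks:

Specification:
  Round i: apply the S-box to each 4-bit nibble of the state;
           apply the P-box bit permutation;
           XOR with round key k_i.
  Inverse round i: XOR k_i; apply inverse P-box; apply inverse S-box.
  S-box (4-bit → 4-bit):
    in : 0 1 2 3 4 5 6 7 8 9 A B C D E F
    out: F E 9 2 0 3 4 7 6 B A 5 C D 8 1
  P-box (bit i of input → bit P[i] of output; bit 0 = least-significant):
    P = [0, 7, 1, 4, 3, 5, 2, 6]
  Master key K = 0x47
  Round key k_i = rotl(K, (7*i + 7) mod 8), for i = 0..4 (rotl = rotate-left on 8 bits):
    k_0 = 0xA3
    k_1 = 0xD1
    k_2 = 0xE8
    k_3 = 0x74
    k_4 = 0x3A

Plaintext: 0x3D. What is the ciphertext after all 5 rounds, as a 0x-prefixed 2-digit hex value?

s_0 = plaintext = 0x3D
s_1 = Round(s_0, k_0) = 0x90
s_2 = Round(s_1, k_1) = 0x2A
s_3 = Round(s_2, k_2) = 0x30
s_4 = Round(s_3, k_3) = 0xC7
s_5 = Round(s_4, k_4) = 0xFD

0xFD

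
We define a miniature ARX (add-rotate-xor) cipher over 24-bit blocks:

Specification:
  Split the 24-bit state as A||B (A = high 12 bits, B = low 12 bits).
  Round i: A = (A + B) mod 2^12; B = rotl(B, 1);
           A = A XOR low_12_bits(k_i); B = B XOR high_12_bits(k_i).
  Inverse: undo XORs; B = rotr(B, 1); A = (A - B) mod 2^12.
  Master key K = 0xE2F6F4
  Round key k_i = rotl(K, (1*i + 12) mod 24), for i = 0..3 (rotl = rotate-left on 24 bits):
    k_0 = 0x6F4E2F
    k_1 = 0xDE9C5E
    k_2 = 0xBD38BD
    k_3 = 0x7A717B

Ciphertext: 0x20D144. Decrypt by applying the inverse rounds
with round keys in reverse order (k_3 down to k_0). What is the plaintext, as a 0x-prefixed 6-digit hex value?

0xB5E014

s_0 = ciphertext = 0x20D144
s_1 = InvRound(s_0, k_3) = 0x805B71
s_2 = InvRound(s_1, k_2) = 0x067051
s_3 = InvRound(s_2, k_1) = 0x55D6DC
s_4 = InvRound(s_3, k_0) = 0xB5E014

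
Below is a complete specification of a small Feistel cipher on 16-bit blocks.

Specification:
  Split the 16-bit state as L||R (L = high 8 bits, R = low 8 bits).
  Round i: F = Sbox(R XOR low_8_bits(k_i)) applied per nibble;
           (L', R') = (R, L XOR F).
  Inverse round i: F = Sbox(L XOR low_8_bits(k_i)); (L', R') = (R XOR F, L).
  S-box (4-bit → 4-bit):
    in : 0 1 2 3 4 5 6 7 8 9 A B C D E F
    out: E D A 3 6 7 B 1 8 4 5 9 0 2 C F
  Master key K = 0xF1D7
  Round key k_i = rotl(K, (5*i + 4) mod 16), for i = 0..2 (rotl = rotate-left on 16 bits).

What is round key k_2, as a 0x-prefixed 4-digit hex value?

K = 0xF1D7
k_0 = rotl(K, (5*0+4) mod 16) = rotl(K, 4) = 0x1D7F
k_1 = rotl(K, (5*1+4) mod 16) = rotl(K, 9) = 0xAFE3
k_2 = rotl(K, (5*2+4) mod 16) = rotl(K, 14) = 0xFC75

0xFC75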